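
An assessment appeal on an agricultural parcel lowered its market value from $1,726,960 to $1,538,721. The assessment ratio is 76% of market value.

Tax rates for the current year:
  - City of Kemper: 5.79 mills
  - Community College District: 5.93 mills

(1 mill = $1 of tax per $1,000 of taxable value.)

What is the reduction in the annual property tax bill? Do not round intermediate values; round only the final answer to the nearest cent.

Old assessed value = $1,726,960 × 0.76 = $1,312,489.6
New assessed value = $1,538,721 × 0.76 = $1,169,427.96
Combined rate = 0.00579 + 0.00593 = 0.01172
Old tax = $1,312,489.6 × 0.01172 = $15,382.378112
New tax = $1,169,427.96 × 0.01172 = $13,705.6956912
Reduction = $15,382.378112 − $13,705.6956912 = $1,676.6824208

$1,676.68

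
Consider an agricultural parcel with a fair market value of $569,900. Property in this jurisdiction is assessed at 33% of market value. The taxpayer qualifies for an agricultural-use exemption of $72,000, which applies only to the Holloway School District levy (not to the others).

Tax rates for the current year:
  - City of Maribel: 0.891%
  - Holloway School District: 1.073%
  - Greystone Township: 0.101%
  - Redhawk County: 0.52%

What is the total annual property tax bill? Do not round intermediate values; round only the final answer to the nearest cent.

$4,088.97

Assessed value = $569,900 × 0.33 = $188,067
City of Maribel: $188,067 × 0.00891 = $1,675.67697
Holloway School District: ($188,067 − $72,000) × 0.01073 = $116,067 × 0.01073 = $1,245.39891
Greystone Township: $188,067 × 0.00101 = $189.94767
Redhawk County: $188,067 × 0.0052 = $977.9484
Total = $4,088.97195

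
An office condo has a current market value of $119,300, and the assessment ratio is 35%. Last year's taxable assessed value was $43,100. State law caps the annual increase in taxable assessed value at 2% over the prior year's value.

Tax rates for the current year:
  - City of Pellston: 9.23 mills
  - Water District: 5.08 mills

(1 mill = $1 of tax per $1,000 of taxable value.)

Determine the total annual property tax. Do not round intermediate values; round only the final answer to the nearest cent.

$597.51

Uncapped assessed value = $119,300 × 0.35 = $41,755
Cap limit = $43,100 × 1.02 = $43,962
Taxable assessed value = min($41,755, $43,962) = $41,755 (cap does not bind)
City of Pellston: $41,755 × 0.00923 = $385.39865
Water District: $41,755 × 0.00508 = $212.1154
Total = $597.51405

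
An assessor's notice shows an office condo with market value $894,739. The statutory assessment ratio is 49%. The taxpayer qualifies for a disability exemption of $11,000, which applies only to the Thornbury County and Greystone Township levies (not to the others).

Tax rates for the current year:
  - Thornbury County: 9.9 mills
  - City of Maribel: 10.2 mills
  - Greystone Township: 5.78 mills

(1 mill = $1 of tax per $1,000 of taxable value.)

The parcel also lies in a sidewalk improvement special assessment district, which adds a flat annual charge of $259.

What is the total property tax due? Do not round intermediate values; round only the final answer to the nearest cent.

Assessed value = $894,739 × 0.49 = $438,422.11
Thornbury County: ($438,422.11 − $11,000) × 0.0099 = $427,422.11 × 0.0099 = $4,231.478889
City of Maribel: $438,422.11 × 0.0102 = $4,471.905522
Greystone Township: ($438,422.11 − $11,000) × 0.00578 = $427,422.11 × 0.00578 = $2,470.4997958
Levies subtotal = $11,173.8842068
Total = $11,173.8842068 + $259 = $11,432.8842068

$11,432.88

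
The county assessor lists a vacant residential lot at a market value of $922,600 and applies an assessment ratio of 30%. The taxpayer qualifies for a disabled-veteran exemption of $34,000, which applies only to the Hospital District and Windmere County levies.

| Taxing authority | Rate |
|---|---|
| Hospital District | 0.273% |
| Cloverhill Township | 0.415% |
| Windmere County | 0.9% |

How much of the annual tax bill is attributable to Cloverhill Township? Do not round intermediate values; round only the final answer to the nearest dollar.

$1,149

Assessed value = $922,600 × 0.3 = $276,780
Cloverhill Township taxable value = $276,780 (exemption does not apply)
Cloverhill Township levy = $276,780 × 0.00415 = $1,148.637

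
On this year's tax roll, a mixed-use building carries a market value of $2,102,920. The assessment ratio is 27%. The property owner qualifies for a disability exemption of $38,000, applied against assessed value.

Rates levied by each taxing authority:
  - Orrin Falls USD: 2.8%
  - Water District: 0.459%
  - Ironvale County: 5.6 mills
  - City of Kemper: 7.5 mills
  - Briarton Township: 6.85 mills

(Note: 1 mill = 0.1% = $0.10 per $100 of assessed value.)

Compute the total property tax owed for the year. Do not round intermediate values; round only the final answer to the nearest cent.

Assessed value = $2,102,920 × 0.27 = $567,788.4
Taxable value = $567,788.4 − $38,000 = $529,788.4
Orrin Falls USD: $529,788.4 × 0.028 = $14,834.0752
Water District: $529,788.4 × 0.00459 = $2,431.728756
Ironvale County: $529,788.4 × 0.0056 = $2,966.81504
City of Kemper: $529,788.4 × 0.0075 = $3,973.413
Briarton Township: $529,788.4 × 0.00685 = $3,629.05054
Total = $27,835.082536

$27,835.08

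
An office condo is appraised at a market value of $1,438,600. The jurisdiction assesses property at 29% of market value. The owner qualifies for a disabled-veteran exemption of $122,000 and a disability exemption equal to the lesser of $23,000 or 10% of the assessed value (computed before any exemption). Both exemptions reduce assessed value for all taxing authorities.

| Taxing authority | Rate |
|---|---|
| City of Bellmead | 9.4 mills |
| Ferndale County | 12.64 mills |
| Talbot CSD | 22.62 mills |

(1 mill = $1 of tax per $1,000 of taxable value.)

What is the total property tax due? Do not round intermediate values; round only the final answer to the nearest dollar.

Assessed value = $1,438,600 × 0.29 = $417,194
Disability exemption = min($23,000, 10% × $417,194) = min($23,000, $41,719.4) = $23,000 (dollar cap binds)
Taxable value = $417,194 − $122,000 − $23,000 = $272,194
City of Bellmead: $272,194 × 0.0094 = $2,558.6236
Ferndale County: $272,194 × 0.01264 = $3,440.53216
Talbot CSD: $272,194 × 0.02262 = $6,157.02828
Total = $12,156.18404

$12,156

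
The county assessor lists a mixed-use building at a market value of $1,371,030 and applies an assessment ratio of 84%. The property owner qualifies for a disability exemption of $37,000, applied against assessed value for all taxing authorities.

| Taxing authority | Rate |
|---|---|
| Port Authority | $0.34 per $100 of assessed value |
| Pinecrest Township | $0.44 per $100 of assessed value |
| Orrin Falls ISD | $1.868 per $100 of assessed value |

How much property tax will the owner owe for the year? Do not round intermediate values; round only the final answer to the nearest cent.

Assessed value = $1,371,030 × 0.84 = $1,151,665.2
Taxable value = $1,151,665.2 − $37,000 = $1,114,665.2
Port Authority: $1,114,665.2 × 0.0034 = $3,789.86168
Pinecrest Township: $1,114,665.2 × 0.0044 = $4,904.52688
Orrin Falls ISD: $1,114,665.2 × 0.01868 = $20,821.945936
Total = $3,789.86168 + $4,904.52688 + $20,821.945936 = $29,516.334496

$29,516.33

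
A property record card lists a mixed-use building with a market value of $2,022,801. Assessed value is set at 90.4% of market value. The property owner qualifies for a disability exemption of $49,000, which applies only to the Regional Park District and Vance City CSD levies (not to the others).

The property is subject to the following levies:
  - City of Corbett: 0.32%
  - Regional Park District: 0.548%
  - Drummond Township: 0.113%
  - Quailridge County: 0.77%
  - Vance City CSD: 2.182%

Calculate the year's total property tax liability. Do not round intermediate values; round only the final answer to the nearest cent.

Assessed value = $2,022,801 × 0.904 = $1,828,612.104
City of Corbett: $1,828,612.104 × 0.0032 = $5,851.5587328
Regional Park District: ($1,828,612.104 − $49,000) × 0.00548 = $1,779,612.104 × 0.00548 = $9,752.27432992
Drummond Township: $1,828,612.104 × 0.00113 = $2,066.33167752
Quailridge County: $1,828,612.104 × 0.0077 = $14,080.3132008
Vance City CSD: ($1,828,612.104 − $49,000) × 0.02182 = $1,779,612.104 × 0.02182 = $38,831.13610928
Total = $70,581.61405032

$70,581.61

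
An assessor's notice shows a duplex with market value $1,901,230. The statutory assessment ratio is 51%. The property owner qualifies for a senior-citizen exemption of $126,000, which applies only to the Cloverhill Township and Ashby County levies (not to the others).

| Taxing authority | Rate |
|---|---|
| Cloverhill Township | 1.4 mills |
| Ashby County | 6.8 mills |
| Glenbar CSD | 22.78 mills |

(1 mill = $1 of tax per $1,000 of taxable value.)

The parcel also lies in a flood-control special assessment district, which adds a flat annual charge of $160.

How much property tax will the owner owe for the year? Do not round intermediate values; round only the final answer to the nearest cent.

$29,165.85

Assessed value = $1,901,230 × 0.51 = $969,627.3
Cloverhill Township: ($969,627.3 − $126,000) × 0.0014 = $843,627.3 × 0.0014 = $1,181.07822
Ashby County: ($969,627.3 − $126,000) × 0.0068 = $843,627.3 × 0.0068 = $5,736.66564
Glenbar CSD: $969,627.3 × 0.02278 = $22,088.109894
Levies subtotal = $29,005.853754
Total = $29,005.853754 + $160 = $29,165.853754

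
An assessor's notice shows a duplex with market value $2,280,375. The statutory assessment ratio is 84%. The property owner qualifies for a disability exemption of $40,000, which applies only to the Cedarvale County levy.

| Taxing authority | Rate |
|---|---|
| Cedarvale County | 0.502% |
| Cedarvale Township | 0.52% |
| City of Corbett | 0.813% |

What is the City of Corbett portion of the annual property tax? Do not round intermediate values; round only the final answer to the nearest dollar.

$15,573

Assessed value = $2,280,375 × 0.84 = $1,915,515
City of Corbett taxable value = $1,915,515 (exemption does not apply)
City of Corbett levy = $1,915,515 × 0.00813 = $15,573.13695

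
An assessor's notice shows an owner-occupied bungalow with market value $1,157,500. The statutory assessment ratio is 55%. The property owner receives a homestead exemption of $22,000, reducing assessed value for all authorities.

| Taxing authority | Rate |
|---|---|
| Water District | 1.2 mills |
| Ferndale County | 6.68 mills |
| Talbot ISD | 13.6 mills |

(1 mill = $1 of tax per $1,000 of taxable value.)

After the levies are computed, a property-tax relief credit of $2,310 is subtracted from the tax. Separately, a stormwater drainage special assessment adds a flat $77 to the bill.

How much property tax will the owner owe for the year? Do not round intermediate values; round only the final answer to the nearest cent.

$10,969.15

Assessed value = $1,157,500 × 0.55 = $636,625
Taxable value = $636,625 − $22,000 = $614,625
Water District: $614,625 × 0.0012 = $737.55
Ferndale County: $614,625 × 0.00668 = $4,105.695
Talbot ISD: $614,625 × 0.0136 = $8,358.9
Levies subtotal = $13,202.145
After credit = $13,202.145 − $2,310 = $10,892.145
Total = $10,892.145 + $77 = $10,969.145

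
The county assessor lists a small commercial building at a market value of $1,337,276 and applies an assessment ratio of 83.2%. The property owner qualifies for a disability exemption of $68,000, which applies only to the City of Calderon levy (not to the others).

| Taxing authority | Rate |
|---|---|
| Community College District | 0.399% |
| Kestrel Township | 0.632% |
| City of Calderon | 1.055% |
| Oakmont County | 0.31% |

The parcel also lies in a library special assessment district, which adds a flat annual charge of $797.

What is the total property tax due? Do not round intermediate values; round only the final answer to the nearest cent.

Assessed value = $1,337,276 × 0.832 = $1,112,613.632
Community College District: $1,112,613.632 × 0.00399 = $4,439.32839168
Kestrel Township: $1,112,613.632 × 0.00632 = $7,031.71815424
City of Calderon: ($1,112,613.632 − $68,000) × 0.01055 = $1,044,613.632 × 0.01055 = $11,020.6738176
Oakmont County: $1,112,613.632 × 0.0031 = $3,449.1022592
Levies subtotal = $25,940.82262272
Total = $25,940.82262272 + $797 = $26,737.82262272

$26,737.82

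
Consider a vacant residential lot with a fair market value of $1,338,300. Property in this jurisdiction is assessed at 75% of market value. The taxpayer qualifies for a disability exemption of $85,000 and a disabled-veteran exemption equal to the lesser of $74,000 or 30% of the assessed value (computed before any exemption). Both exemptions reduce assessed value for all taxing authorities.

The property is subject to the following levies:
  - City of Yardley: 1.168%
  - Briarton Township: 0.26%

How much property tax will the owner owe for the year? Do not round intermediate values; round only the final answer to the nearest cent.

Assessed value = $1,338,300 × 0.75 = $1,003,725
Disabled-veteran exemption = min($74,000, 30% × $1,003,725) = min($74,000, $301,117.5) = $74,000 (dollar cap binds)
Taxable value = $1,003,725 − $85,000 − $74,000 = $844,725
City of Yardley: $844,725 × 0.01168 = $9,866.388
Briarton Township: $844,725 × 0.0026 = $2,196.285
Total = $12,062.673

$12,062.67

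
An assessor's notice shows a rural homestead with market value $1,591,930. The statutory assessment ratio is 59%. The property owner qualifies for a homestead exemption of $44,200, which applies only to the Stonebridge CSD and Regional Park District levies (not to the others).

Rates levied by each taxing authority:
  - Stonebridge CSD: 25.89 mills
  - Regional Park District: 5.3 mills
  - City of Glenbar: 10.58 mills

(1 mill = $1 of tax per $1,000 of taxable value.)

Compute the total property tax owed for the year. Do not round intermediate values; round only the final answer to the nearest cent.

$37,853.40

Assessed value = $1,591,930 × 0.59 = $939,238.7
Stonebridge CSD: ($939,238.7 − $44,200) × 0.02589 = $895,038.7 × 0.02589 = $23,172.551943
Regional Park District: ($939,238.7 − $44,200) × 0.0053 = $895,038.7 × 0.0053 = $4,743.70511
City of Glenbar: $939,238.7 × 0.01058 = $9,937.145446
Total = $37,853.402499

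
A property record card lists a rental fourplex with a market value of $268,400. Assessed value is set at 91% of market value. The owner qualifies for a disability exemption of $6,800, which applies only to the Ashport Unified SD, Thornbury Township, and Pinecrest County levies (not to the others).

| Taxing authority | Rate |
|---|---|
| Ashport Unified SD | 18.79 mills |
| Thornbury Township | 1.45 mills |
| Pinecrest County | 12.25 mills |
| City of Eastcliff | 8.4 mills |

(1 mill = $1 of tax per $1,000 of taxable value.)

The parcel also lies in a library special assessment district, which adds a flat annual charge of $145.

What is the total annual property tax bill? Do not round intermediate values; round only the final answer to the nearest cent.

$9,911.21

Assessed value = $268,400 × 0.91 = $244,244
Ashport Unified SD: ($244,244 − $6,800) × 0.01879 = $237,444 × 0.01879 = $4,461.57276
Thornbury Township: ($244,244 − $6,800) × 0.00145 = $237,444 × 0.00145 = $344.2938
Pinecrest County: ($244,244 − $6,800) × 0.01225 = $237,444 × 0.01225 = $2,908.689
City of Eastcliff: $244,244 × 0.0084 = $2,051.6496
Levies subtotal = $9,766.20516
Total = $9,766.20516 + $145 = $9,911.20516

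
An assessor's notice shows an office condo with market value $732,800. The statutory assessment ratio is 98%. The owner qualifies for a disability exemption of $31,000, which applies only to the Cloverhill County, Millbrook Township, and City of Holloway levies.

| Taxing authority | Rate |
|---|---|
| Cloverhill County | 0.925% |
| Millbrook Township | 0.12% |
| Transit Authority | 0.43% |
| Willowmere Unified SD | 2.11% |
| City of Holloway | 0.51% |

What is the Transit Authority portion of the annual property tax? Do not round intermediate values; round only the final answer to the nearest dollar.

Assessed value = $732,800 × 0.98 = $718,144
Transit Authority taxable value = $718,144 (exemption does not apply)
Transit Authority levy = $718,144 × 0.0043 = $3,088.0192

$3,088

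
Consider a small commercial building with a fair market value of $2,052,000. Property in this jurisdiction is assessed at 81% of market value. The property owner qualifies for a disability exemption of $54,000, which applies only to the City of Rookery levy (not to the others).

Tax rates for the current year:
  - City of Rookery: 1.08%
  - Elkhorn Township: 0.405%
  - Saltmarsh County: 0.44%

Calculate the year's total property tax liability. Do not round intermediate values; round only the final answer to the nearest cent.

$31,412.61

Assessed value = $2,052,000 × 0.81 = $1,662,120
City of Rookery: ($1,662,120 − $54,000) × 0.0108 = $1,608,120 × 0.0108 = $17,367.696
Elkhorn Township: $1,662,120 × 0.00405 = $6,731.586
Saltmarsh County: $1,662,120 × 0.0044 = $7,313.328
Total = $31,412.61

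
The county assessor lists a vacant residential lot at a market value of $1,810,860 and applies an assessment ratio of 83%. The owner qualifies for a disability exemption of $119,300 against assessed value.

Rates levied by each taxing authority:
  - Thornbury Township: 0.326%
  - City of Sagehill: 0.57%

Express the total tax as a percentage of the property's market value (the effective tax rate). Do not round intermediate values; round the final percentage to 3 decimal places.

Assessed value = $1,810,860 × 0.83 = $1,503,013.8
Taxable value = $1,503,013.8 − $119,300 = $1,383,713.8
Thornbury Township: $1,383,713.8 × 0.00326 = $4,510.906988
City of Sagehill: $1,383,713.8 × 0.0057 = $7,887.16866
Total tax = $12,398.075648
Effective rate = $12,398.075648 ÷ $1,810,860 = 0.685% of market value

0.685%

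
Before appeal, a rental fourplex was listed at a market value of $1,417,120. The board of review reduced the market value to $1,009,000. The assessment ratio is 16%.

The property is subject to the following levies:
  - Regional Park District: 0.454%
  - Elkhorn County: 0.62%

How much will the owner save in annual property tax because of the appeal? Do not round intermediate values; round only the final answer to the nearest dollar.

$701

Old assessed value = $1,417,120 × 0.16 = $226,739.2
New assessed value = $1,009,000 × 0.16 = $161,440
Combined rate = 0.00454 + 0.0062 = 0.01074
Old tax = $226,739.2 × 0.01074 = $2,435.179008
New tax = $161,440 × 0.01074 = $1,733.8656
Reduction = $2,435.179008 − $1,733.8656 = $701.313408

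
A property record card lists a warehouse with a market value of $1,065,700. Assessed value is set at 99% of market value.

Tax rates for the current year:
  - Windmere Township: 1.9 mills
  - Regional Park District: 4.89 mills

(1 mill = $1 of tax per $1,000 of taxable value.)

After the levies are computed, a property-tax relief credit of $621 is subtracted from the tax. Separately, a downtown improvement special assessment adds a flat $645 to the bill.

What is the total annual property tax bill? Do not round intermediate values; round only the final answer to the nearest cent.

Assessed value = $1,065,700 × 0.99 = $1,055,043
Windmere Township: $1,055,043 × 0.0019 = $2,004.5817
Regional Park District: $1,055,043 × 0.00489 = $5,159.16027
Levies subtotal = $7,163.74197
After credit = $7,163.74197 − $621 = $6,542.74197
Total = $6,542.74197 + $645 = $7,187.74197

$7,187.74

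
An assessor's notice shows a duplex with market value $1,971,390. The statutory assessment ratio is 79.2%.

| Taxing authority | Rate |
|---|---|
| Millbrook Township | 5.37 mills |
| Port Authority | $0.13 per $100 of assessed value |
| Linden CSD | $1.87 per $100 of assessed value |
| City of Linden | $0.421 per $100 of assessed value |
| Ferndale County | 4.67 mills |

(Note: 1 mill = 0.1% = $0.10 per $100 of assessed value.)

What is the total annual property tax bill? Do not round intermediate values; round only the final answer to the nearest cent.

$53,475.93

Assessed value = $1,971,390 × 0.792 = $1,561,340.88
Millbrook Township: $1,561,340.88 × 0.00537 = $8,384.4005256
Port Authority: $1,561,340.88 × 0.0013 = $2,029.743144
Linden CSD: $1,561,340.88 × 0.0187 = $29,197.074456
City of Linden: $1,561,340.88 × 0.00421 = $6,573.2451048
Ferndale County: $1,561,340.88 × 0.00467 = $7,291.4619096
Total = $53,475.92514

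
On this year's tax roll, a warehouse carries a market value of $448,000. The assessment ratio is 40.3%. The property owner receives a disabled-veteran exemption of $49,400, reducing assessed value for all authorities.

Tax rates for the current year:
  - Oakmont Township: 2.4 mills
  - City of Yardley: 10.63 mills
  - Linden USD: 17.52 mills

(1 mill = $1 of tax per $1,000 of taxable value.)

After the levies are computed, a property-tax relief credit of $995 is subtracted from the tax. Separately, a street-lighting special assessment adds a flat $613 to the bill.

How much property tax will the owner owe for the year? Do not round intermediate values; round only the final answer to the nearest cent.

Assessed value = $448,000 × 0.403 = $180,544
Taxable value = $180,544 − $49,400 = $131,144
Oakmont Township: $131,144 × 0.0024 = $314.7456
City of Yardley: $131,144 × 0.01063 = $1,394.06072
Linden USD: $131,144 × 0.01752 = $2,297.64288
Levies subtotal = $4,006.4492
After credit = $4,006.4492 − $995 = $3,011.4492
Total = $3,011.4492 + $613 = $3,624.4492

$3,624.45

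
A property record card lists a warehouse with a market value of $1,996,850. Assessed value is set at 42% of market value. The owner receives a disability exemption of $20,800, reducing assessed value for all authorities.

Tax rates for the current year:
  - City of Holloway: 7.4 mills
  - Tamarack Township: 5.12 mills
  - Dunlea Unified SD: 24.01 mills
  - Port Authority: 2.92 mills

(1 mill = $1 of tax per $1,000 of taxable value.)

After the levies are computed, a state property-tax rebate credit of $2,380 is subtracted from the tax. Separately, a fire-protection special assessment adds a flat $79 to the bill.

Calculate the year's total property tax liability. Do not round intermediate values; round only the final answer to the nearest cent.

Assessed value = $1,996,850 × 0.42 = $838,677
Taxable value = $838,677 − $20,800 = $817,877
City of Holloway: $817,877 × 0.0074 = $6,052.2898
Tamarack Township: $817,877 × 0.00512 = $4,187.53024
Dunlea Unified SD: $817,877 × 0.02401 = $19,637.22677
Port Authority: $817,877 × 0.00292 = $2,388.20084
Levies subtotal = $32,265.24765
After credit = $32,265.24765 − $2,380 = $29,885.24765
Total = $29,885.24765 + $79 = $29,964.24765

$29,964.25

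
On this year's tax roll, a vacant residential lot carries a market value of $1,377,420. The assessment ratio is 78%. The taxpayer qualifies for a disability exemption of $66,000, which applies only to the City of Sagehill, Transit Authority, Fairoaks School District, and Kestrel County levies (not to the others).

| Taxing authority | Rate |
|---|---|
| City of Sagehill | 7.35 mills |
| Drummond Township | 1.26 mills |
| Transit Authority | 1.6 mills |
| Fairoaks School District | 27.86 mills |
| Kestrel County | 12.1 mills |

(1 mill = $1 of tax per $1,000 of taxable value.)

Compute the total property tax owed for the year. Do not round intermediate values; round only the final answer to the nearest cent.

Assessed value = $1,377,420 × 0.78 = $1,074,387.6
City of Sagehill: ($1,074,387.6 − $66,000) × 0.00735 = $1,008,387.6 × 0.00735 = $7,411.64886
Drummond Township: $1,074,387.6 × 0.00126 = $1,353.728376
Transit Authority: ($1,074,387.6 − $66,000) × 0.0016 = $1,008,387.6 × 0.0016 = $1,613.42016
Fairoaks School District: ($1,074,387.6 − $66,000) × 0.02786 = $1,008,387.6 × 0.02786 = $28,093.678536
Kestrel County: ($1,074,387.6 − $66,000) × 0.0121 = $1,008,387.6 × 0.0121 = $12,201.48996
Total = $50,673.965892

$50,673.97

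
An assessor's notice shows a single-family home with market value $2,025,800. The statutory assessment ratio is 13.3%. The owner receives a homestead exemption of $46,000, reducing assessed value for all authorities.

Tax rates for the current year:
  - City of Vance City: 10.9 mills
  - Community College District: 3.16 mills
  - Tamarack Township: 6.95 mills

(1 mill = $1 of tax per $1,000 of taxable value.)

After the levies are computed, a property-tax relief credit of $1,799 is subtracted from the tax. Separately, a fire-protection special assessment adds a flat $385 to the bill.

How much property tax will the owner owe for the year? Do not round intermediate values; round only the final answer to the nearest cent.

$3,280.29

Assessed value = $2,025,800 × 0.133 = $269,431.4
Taxable value = $269,431.4 − $46,000 = $223,431.4
City of Vance City: $223,431.4 × 0.0109 = $2,435.40226
Community College District: $223,431.4 × 0.00316 = $706.043224
Tamarack Township: $223,431.4 × 0.00695 = $1,552.84823
Levies subtotal = $4,694.293714
After credit = $4,694.293714 − $1,799 = $2,895.293714
Total = $2,895.293714 + $385 = $3,280.293714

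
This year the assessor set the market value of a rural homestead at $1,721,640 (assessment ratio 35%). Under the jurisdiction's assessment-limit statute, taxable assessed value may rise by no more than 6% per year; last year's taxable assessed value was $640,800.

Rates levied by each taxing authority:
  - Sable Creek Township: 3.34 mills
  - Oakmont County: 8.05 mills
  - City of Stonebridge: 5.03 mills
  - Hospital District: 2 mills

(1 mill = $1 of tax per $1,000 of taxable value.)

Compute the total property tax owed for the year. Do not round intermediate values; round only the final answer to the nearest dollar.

Uncapped assessed value = $1,721,640 × 0.35 = $602,574
Cap limit = $640,800 × 1.06 = $679,248
Taxable assessed value = min($602,574, $679,248) = $602,574 (cap does not bind)
Sable Creek Township: $602,574 × 0.00334 = $2,012.59716
Oakmont County: $602,574 × 0.00805 = $4,850.7207
City of Stonebridge: $602,574 × 0.00503 = $3,030.94722
Hospital District: $602,574 × 0.002 = $1,205.148
Total = $11,099.41308

$11,099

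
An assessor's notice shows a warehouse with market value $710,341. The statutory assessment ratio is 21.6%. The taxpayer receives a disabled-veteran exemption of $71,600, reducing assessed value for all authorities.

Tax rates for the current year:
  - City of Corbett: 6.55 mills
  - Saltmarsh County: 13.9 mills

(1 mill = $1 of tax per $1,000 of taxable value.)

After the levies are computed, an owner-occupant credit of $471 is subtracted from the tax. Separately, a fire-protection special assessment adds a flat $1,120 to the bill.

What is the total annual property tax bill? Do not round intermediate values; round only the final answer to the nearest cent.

Assessed value = $710,341 × 0.216 = $153,433.656
Taxable value = $153,433.656 − $71,600 = $81,833.656
City of Corbett: $81,833.656 × 0.00655 = $536.0104468
Saltmarsh County: $81,833.656 × 0.0139 = $1,137.4878184
Levies subtotal = $1,673.4982652
After credit = $1,673.4982652 − $471 = $1,202.4982652
Total = $1,202.4982652 + $1,120 = $2,322.4982652

$2,322.50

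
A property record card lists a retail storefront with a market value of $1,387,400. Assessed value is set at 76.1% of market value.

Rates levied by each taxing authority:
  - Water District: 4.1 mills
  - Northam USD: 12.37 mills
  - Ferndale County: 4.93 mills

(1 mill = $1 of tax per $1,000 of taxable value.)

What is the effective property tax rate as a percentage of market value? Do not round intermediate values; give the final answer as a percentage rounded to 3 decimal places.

Assessed value = $1,387,400 × 0.761 = $1,055,811.4
Water District: $1,055,811.4 × 0.0041 = $4,328.82674
Northam USD: $1,055,811.4 × 0.01237 = $13,060.387018
Ferndale County: $1,055,811.4 × 0.00493 = $5,205.150202
Total tax = $22,594.36396
Effective rate = $22,594.36396 ÷ $1,387,400 = 1.629% of market value

1.629%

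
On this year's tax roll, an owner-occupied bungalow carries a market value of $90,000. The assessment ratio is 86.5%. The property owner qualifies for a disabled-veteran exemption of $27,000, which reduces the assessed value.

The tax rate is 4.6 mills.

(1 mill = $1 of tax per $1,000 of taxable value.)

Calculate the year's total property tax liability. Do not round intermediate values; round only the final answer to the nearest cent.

$233.91

Assessed value = $90,000 × 0.865 = $77,850
Taxable value = $77,850 − $27,000 = $50,850
Tax = $50,850 × 0.0046 = $233.91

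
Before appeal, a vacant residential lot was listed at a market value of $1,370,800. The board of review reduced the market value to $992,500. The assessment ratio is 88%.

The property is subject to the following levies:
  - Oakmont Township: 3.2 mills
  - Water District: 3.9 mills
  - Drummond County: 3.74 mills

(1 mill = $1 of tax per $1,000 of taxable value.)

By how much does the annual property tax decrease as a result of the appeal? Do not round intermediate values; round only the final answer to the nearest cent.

$3,608.68

Old assessed value = $1,370,800 × 0.88 = $1,206,304
New assessed value = $992,500 × 0.88 = $873,400
Combined rate = 0.0032 + 0.0039 + 0.00374 = 0.01084
Old tax = $1,206,304 × 0.01084 = $13,076.33536
New tax = $873,400 × 0.01084 = $9,467.656
Reduction = $13,076.33536 − $9,467.656 = $3,608.67936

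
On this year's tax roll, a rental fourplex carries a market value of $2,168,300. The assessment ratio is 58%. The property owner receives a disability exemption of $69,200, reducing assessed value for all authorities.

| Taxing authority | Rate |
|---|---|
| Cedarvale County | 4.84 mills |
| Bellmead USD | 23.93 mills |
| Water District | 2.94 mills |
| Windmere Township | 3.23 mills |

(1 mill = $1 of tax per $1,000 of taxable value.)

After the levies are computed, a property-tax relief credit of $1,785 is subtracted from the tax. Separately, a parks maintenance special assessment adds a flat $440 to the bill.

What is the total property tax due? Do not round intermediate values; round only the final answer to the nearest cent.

$40,178.19

Assessed value = $2,168,300 × 0.58 = $1,257,614
Taxable value = $1,257,614 − $69,200 = $1,188,414
Cedarvale County: $1,188,414 × 0.00484 = $5,751.92376
Bellmead USD: $1,188,414 × 0.02393 = $28,438.74702
Water District: $1,188,414 × 0.00294 = $3,493.93716
Windmere Township: $1,188,414 × 0.00323 = $3,838.57722
Levies subtotal = $41,523.18516
After credit = $41,523.18516 − $1,785 = $39,738.18516
Total = $39,738.18516 + $440 = $40,178.18516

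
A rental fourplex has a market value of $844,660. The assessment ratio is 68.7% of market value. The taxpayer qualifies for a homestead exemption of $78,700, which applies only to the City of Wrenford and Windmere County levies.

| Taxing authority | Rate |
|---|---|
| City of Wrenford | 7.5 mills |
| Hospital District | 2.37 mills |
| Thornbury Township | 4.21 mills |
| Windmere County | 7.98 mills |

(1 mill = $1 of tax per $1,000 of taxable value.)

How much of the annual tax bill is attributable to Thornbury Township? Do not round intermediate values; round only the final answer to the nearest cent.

$2,442.98

Assessed value = $844,660 × 0.687 = $580,281.42
Thornbury Township taxable value = $580,281.42 (exemption does not apply)
Thornbury Township levy = $580,281.42 × 0.00421 = $2,442.9847782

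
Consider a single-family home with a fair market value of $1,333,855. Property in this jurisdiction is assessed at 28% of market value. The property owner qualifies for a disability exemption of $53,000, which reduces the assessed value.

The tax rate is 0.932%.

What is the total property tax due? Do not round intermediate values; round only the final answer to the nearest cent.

Assessed value = $1,333,855 × 0.28 = $373,479.4
Taxable value = $373,479.4 − $53,000 = $320,479.4
Tax = $320,479.4 × 0.00932 = $2,986.868008

$2,986.87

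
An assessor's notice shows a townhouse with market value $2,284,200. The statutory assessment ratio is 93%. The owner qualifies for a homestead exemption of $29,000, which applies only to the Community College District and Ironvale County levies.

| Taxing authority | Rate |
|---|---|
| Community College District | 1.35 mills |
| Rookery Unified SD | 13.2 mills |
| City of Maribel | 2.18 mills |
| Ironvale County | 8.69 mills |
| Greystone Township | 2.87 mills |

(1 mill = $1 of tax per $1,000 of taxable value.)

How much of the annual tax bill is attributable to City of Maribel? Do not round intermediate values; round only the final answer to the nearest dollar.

Assessed value = $2,284,200 × 0.93 = $2,124,306
City of Maribel taxable value = $2,124,306 (exemption does not apply)
City of Maribel levy = $2,124,306 × 0.00218 = $4,630.98708

$4,631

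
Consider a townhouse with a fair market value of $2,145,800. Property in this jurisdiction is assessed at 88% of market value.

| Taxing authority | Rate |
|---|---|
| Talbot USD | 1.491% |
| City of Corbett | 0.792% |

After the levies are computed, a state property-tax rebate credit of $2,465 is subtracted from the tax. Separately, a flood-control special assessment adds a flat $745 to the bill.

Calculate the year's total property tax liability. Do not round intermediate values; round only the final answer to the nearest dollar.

Assessed value = $2,145,800 × 0.88 = $1,888,304
Talbot USD: $1,888,304 × 0.01491 = $28,154.61264
City of Corbett: $1,888,304 × 0.00792 = $14,955.36768
Levies subtotal = $43,109.98032
After credit = $43,109.98032 − $2,465 = $40,644.98032
Total = $40,644.98032 + $745 = $41,389.98032

$41,390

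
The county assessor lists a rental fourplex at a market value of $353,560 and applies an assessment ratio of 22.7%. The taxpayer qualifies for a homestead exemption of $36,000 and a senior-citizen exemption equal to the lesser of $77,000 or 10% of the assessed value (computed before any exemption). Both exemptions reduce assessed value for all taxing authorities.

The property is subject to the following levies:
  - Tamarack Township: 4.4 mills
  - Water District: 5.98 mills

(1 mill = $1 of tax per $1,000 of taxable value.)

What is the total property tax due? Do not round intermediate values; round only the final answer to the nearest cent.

Assessed value = $353,560 × 0.227 = $80,258.12
Senior-citizen exemption = min($77,000, 10% × $80,258.12) = min($77,000, $8,025.812) = $8,025.812 (percentage binds)
Taxable value = $80,258.12 − $36,000 − $8,025.812 = $36,232.308
Tamarack Township: $36,232.308 × 0.0044 = $159.4221552
Water District: $36,232.308 × 0.00598 = $216.66920184
Total = $376.09135704

$376.09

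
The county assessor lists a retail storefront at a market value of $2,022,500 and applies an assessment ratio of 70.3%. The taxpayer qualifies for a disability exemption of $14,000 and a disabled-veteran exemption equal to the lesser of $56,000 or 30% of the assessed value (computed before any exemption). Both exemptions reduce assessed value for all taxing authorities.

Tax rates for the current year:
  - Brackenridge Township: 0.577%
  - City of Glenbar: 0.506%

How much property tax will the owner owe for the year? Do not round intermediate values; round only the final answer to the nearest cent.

$14,640.18

Assessed value = $2,022,500 × 0.703 = $1,421,817.5
Disabled-veteran exemption = min($56,000, 30% × $1,421,817.5) = min($56,000, $426,545.25) = $56,000 (dollar cap binds)
Taxable value = $1,421,817.5 − $14,000 − $56,000 = $1,351,817.5
Brackenridge Township: $1,351,817.5 × 0.00577 = $7,799.986975
City of Glenbar: $1,351,817.5 × 0.00506 = $6,840.19655
Total = $14,640.183525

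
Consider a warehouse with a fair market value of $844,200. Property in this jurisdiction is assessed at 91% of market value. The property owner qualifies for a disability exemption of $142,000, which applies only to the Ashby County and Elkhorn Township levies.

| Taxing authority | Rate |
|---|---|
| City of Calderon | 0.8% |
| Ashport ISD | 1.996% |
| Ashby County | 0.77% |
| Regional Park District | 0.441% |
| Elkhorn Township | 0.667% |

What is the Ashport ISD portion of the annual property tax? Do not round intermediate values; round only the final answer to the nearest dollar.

Assessed value = $844,200 × 0.91 = $768,222
Ashport ISD taxable value = $768,222 (exemption does not apply)
Ashport ISD levy = $768,222 × 0.01996 = $15,333.71112

$15,334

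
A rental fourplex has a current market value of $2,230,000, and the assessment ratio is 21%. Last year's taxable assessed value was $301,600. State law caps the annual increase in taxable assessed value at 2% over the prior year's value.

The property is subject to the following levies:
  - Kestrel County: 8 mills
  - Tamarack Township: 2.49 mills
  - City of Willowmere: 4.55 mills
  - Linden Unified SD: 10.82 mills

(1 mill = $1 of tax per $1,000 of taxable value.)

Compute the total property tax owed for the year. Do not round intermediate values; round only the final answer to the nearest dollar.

$7,955

Uncapped assessed value = $2,230,000 × 0.21 = $468,300
Cap limit = $301,600 × 1.02 = $307,632
Taxable assessed value = min($468,300, $307,632) = $307,632 (cap binds)
Kestrel County: $307,632 × 0.008 = $2,461.056
Tamarack Township: $307,632 × 0.00249 = $766.00368
City of Willowmere: $307,632 × 0.00455 = $1,399.7256
Linden Unified SD: $307,632 × 0.01082 = $3,328.57824
Total = $7,955.36352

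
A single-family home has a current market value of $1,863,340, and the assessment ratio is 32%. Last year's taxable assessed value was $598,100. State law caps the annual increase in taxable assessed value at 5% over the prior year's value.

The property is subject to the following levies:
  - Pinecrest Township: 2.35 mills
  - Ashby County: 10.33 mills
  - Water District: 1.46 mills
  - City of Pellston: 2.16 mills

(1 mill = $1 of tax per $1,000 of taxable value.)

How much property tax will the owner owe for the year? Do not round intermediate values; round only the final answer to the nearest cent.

Uncapped assessed value = $1,863,340 × 0.32 = $596,268.8
Cap limit = $598,100 × 1.05 = $628,005
Taxable assessed value = min($596,268.8, $628,005) = $596,268.8 (cap does not bind)
Pinecrest Township: $596,268.8 × 0.00235 = $1,401.23168
Ashby County: $596,268.8 × 0.01033 = $6,159.456704
Water District: $596,268.8 × 0.00146 = $870.552448
City of Pellston: $596,268.8 × 0.00216 = $1,287.940608
Total = $9,719.18144

$9,719.18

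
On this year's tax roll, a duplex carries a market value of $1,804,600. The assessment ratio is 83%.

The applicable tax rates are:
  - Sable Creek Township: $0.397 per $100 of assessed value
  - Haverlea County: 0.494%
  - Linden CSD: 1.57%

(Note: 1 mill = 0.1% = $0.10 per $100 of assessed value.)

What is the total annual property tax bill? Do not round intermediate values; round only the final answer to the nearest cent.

$36,861.30

Assessed value = $1,804,600 × 0.83 = $1,497,818
Sable Creek Township: $1,497,818 × 0.00397 = $5,946.33746
Haverlea County: $1,497,818 × 0.00494 = $7,399.22092
Linden CSD: $1,497,818 × 0.0157 = $23,515.7426
Total = $36,861.30098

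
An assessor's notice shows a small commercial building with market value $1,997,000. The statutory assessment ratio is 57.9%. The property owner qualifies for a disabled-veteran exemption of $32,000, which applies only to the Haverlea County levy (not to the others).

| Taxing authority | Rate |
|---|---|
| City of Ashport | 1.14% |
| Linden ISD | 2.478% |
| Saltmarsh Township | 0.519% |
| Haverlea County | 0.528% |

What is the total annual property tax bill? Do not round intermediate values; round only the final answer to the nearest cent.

$53,770.71

Assessed value = $1,997,000 × 0.579 = $1,156,263
City of Ashport: $1,156,263 × 0.0114 = $13,181.3982
Linden ISD: $1,156,263 × 0.02478 = $28,652.19714
Saltmarsh Township: $1,156,263 × 0.00519 = $6,001.00497
Haverlea County: ($1,156,263 − $32,000) × 0.00528 = $1,124,263 × 0.00528 = $5,936.10864
Total = $53,770.70895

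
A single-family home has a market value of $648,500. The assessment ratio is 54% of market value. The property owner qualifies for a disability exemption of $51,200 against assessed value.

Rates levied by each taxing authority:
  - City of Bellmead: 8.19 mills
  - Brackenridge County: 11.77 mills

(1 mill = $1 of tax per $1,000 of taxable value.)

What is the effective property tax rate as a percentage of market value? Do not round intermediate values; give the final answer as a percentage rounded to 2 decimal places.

0.92%

Assessed value = $648,500 × 0.54 = $350,190
Taxable value = $350,190 − $51,200 = $298,990
City of Bellmead: $298,990 × 0.00819 = $2,448.7281
Brackenridge County: $298,990 × 0.01177 = $3,519.1123
Total tax = $5,967.8404
Effective rate = $5,967.8404 ÷ $648,500 = 0.92% of market value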